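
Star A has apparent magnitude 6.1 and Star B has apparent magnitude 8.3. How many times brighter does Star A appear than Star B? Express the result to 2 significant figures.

7.6

Magnitude difference = -2.2
Flux ratio = 10^(−0.4 Δm) = 10^(−0.4 × -2.2) = 10^0.880 = 7.586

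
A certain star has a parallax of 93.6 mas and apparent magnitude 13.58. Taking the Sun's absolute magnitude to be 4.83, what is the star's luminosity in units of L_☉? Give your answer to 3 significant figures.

L/L_☉ ≈ 3.61×10^-4

d = 1/p = 1000/93.6 mas = 10.68 pc
M = m − 5 log₁₀ d + 5 = 13.58 − 5·1.0287 + 5 = 13.436
M − M_☉ = 13.436 − 4.83 = 8.606
L/L_☉ = 10^(−0.4 × 8.606) = 3.610×10^-4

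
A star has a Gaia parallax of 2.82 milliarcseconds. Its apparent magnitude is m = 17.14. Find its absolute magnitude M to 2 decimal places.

M ≈ 9.39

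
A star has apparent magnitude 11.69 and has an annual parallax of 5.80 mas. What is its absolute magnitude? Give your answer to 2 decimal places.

p = 5.80 mas = 5.80×10^-3″ → d = 1/p = 172.4 pc
5 log₁₀(d/10 pc) = 5 log₁₀(172.4) − 5 = 6.183
M = m − 5 log₁₀(d/10) = 11.69 − 6.183 = 5.507

M ≈ 5.51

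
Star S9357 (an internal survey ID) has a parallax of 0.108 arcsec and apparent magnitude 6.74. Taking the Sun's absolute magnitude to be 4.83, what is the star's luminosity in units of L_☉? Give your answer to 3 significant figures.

d = 1/p = 1/0.108″ = 9.259 pc
M = m − 5 log₁₀ d + 5 = 6.74 − 5·0.9666 + 5 = 6.907
M − M_☉ = 6.907 − 4.83 = 2.077
L/L_☉ = 10^(−0.4 × 2.077) = 0.1476

L/L_☉ ≈ 0.148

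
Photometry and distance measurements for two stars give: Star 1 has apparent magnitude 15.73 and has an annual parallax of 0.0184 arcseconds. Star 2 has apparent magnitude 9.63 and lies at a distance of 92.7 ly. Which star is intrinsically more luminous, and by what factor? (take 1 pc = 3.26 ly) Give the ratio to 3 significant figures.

Star 1: d = 1/p = 1/0.0184″ = 54.35 pc
Star 1: M = m − 5 log₁₀ d + 5 = 15.73 − 5·1.7352 + 5 = 12.054
Star 2: d = 92.7 ly / 3.26 = 28.44 pc
Star 2: M = m − 5 log₁₀ d + 5 = 9.63 − 5·1.4539 + 5 = 7.361
ΔM = M_1 − M_2 = 12.054 − (7.361) = 4.693; smaller M is more luminous → Star 2.
L ratio = 10^(0.4 |ΔM|) = 10^1.877 = 75.40

Star 2 is more luminous, by a factor of 75.4.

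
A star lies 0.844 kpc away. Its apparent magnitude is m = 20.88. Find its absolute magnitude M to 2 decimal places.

M ≈ 11.25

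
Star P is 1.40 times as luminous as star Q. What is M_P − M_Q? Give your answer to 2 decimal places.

M_P − M_Q ≈ -0.37

Pogson: ΔM = −2.5 log₁₀(ratio) = −2.5 log₁₀(1.40) = −2.5 × 0.1461 = -0.365
Star P is brighter, so it has the smaller magnitude: the difference is negative.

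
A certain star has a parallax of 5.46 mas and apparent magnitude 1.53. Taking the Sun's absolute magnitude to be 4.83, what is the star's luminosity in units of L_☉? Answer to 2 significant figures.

L/L_☉ ≈ 7000

d = 1/p = 1000/5.46 mas = 183.2 pc
M = m − 5 log₁₀ d + 5 = 1.53 − 5·2.2628 + 5 = -4.784
M − M_☉ = -4.784 − 4.83 = -9.614
L/L_☉ = 10^(−0.4 × -9.614) = 7008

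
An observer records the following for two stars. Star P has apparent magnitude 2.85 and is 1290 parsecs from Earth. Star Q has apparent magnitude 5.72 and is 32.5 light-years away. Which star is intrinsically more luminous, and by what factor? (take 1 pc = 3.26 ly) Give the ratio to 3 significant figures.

Star P is more luminous, by a factor of 235000.

Star P: M = m − 5 log₁₀ d + 5 = 2.85 − 5·3.1106 + 5 = -7.703
Star Q: d = 32.5 ly / 3.26 = 9.969 pc
Star Q: M = m − 5 log₁₀ d + 5 = 5.72 − 5·0.9987 + 5 = 5.727
ΔM = M_P − M_Q = -7.703 − (5.727) = -13.430; smaller M is more luminous → Star P.
L ratio = 10^(0.4 |ΔM|) = 10^5.372 = 235400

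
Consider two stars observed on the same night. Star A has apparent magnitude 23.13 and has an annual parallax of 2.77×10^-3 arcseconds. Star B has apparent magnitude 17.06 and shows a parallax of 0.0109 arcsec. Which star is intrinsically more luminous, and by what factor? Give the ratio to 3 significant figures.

Star B is more luminous, by a factor of 17.3.

Star A: d = 1/p = 1/2.77×10^-3″ = 361.0 pc
Star A: M = m − 5 log₁₀ d + 5 = 23.13 − 5·2.5575 + 5 = 15.342
Star B: d = 1/p = 1/0.0109″ = 91.74 pc
Star B: M = m − 5 log₁₀ d + 5 = 17.06 − 5·1.9626 + 5 = 12.247
ΔM = M_A − M_B = 15.342 − (12.247) = 3.095; smaller M is more luminous → Star B.
L ratio = 10^(0.4 |ΔM|) = 10^1.238 = 17.30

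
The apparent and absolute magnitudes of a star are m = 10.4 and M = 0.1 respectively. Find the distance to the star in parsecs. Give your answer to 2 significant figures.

d ≈ 1100 pc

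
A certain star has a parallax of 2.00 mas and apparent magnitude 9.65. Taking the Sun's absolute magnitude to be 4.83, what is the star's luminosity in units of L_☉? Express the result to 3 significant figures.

L/L_☉ ≈ 29.5

d = 1/p = 1000/2.00 mas = 500.0 pc
M = m − 5 log₁₀ d + 5 = 9.65 − 5·2.6990 + 5 = 1.155
M − M_☉ = 1.155 − 4.83 = -3.675
L/L_☉ = 10^(−0.4 × -3.675) = 29.51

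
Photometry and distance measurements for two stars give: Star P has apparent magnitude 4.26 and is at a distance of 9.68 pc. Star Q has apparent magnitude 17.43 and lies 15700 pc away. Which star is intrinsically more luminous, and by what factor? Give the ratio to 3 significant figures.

Star Q is more luminous, by a factor of 14.2.

Star P: M = m − 5 log₁₀ d + 5 = 4.26 − 5·0.9859 + 5 = 4.331
Star Q: M = m − 5 log₁₀ d + 5 = 17.43 − 5·4.1959 + 5 = 1.451
ΔM = M_P − M_Q = 4.331 − (1.451) = 2.880; smaller M is more luminous → Star Q.
L ratio = 10^(0.4 |ΔM|) = 10^1.152 = 14.19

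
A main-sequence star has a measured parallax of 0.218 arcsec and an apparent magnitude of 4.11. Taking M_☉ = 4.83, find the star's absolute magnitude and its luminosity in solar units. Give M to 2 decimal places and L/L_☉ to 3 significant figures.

M ≈ 5.80; L/L_☉ ≈ 0.408

d = 1/p = 1/0.218″ = 4.587 pc
M = m − 5 log₁₀ d + 5 = 4.11 − 5·0.6615 + 5 = 5.802
M − M_☉ = 5.802 − 4.83 = 0.972
L/L_☉ = 10^(−0.4 × 0.972) = 0.4084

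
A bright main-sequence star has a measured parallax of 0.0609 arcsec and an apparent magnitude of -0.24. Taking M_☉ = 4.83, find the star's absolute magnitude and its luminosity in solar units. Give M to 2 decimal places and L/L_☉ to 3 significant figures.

M ≈ -1.32; L/L_☉ ≈ 288

d = 1/p = 1/0.0609″ = 16.42 pc
M = m − 5 log₁₀ d + 5 = -0.24 − 5·1.2154 + 5 = -1.317
M − M_☉ = -1.317 − 4.83 = -6.147
L/L_☉ = 10^(−0.4 × -6.147) = 287.6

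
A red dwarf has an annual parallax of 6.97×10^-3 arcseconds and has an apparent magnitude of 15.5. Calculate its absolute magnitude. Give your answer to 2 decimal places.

M ≈ 9.72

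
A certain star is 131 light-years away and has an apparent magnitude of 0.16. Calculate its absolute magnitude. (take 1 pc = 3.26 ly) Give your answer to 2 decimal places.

d = 131 ly / 3.26 = 40.18 pc
5 log₁₀(d/10 pc) = 5 log₁₀(40.18) − 5 = 3.020
M = m − 5 log₁₀(d/10) = 0.16 − 3.020 = -2.860

M ≈ -2.86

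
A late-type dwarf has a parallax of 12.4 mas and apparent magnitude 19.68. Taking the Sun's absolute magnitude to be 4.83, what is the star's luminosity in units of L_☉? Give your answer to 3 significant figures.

L/L_☉ ≈ 7.47×10^-5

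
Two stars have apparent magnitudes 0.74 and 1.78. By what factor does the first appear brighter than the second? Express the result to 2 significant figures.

2.6

Δm = 0.74 − (1.78) = -1.04
Flux ratio = 10^(−0.4 Δm) = 10^(−0.4 × -1.04) = 10^0.416 = 2.606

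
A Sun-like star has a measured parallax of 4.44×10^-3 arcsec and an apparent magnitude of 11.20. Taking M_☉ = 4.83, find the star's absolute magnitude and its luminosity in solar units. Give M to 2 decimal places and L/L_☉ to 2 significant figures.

M ≈ 4.44; L/L_☉ ≈ 1.4

d = 1/p = 1/4.44×10^-3″ = 225.2 pc
M = m − 5 log₁₀ d + 5 = 11.20 − 5·2.3526 + 5 = 4.437
M − M_☉ = 4.437 − 4.83 = -0.393
L/L_☉ = 10^(−0.4 × -0.393) = 1.436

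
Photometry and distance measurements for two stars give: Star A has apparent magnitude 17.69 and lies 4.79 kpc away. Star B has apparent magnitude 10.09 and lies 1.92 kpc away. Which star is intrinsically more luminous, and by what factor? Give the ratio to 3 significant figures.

Star A: d = 4.79 kpc = 4790 pc
Star A: M = m − 5 log₁₀ d + 5 = 17.69 − 5·3.6803 + 5 = 4.288
Star B: d = 1.92 kpc = 1920 pc
Star B: M = m − 5 log₁₀ d + 5 = 10.09 − 5·3.2833 + 5 = -1.327
ΔM = M_A − M_B = 4.288 − (-1.327) = 5.615; smaller M is more luminous → Star B.
L ratio = 10^(0.4 |ΔM|) = 10^2.246 = 176.2

Star B is more luminous, by a factor of 176.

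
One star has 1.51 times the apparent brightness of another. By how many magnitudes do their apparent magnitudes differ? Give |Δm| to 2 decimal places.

|Δm| ≈ 0.45

Pogson: Δm = −2.5 log₁₀(ratio) = −2.5 log₁₀(1.51) = −2.5 × 0.1790 = -0.447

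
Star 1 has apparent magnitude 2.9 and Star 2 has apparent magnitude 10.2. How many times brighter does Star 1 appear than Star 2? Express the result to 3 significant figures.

832

Magnitude difference = -7.3
Flux ratio = 10^(−0.4 Δm) = 10^(−0.4 × -7.3) = 10^2.920 = 831.8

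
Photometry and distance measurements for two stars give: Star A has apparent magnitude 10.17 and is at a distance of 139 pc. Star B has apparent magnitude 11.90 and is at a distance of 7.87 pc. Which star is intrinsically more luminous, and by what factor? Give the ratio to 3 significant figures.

Star A is more luminous, by a factor of 1530.

Star A: M = m − 5 log₁₀ d + 5 = 10.17 − 5·2.1430 + 5 = 4.455
Star B: M = m − 5 log₁₀ d + 5 = 11.90 − 5·0.8960 + 5 = 12.420
ΔM = M_A − M_B = 4.455 − (12.420) = -7.965; smaller M is more luminous → Star A.
L ratio = 10^(0.4 |ΔM|) = 10^3.186 = 1535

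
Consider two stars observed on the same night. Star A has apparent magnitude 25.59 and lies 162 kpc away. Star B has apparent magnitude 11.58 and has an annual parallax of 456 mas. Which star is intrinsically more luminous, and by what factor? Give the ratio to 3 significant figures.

Star A: d = 162 kpc = 162000 pc
Star A: M = m − 5 log₁₀ d + 5 = 25.59 − 5·5.2095 + 5 = 4.542
Star B: p = 456 mas = 0.456″ → d = 1/p = 2.193 pc
Star B: M = m − 5 log₁₀ d + 5 = 11.58 − 5·0.3410 + 5 = 14.875
ΔM = M_A − M_B = 4.542 − (14.875) = -10.332; smaller M is more luminous → Star A.
L ratio = 10^(0.4 |ΔM|) = 10^4.133 = 13580

Star A is more luminous, by a factor of 13600.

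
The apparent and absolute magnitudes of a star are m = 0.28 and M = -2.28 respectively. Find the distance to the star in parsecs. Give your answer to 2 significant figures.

d ≈ 33 pc

Distance modulus: m − M = 0.28 − (-2.28) = 2.560
m − M = 5 log₁₀ d − 5
log₁₀ d = (m − M)/5 + 1 = 1.5120
d = 10^1.5120 = 32.51 pc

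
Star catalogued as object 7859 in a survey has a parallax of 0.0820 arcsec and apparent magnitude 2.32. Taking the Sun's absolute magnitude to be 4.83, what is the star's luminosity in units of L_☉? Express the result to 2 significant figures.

L/L_☉ ≈ 15

d = 1/p = 1/0.0820″ = 12.20 pc
M = m − 5 log₁₀ d + 5 = 2.32 − 5·1.0862 + 5 = 1.889
M − M_☉ = 1.889 − 4.83 = -2.941
L/L_☉ = 10^(−0.4 × -2.941) = 15.01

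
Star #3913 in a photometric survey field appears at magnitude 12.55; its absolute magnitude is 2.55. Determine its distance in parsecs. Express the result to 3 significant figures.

Distance modulus: m − M = 12.55 − (2.55) = 10.000
m − M = 5 log₁₀ d − 5
log₁₀ d = (m − M)/5 + 1 = 3.0000
d = 10^3.0000 = 1000 pc

d ≈ 1000 pc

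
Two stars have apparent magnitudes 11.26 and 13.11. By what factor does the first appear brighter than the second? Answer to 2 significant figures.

5.5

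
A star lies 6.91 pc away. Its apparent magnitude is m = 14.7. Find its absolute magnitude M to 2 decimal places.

M ≈ 15.50

5 log₁₀(d/10 pc) = 5 log₁₀(6.910) − 5 = -0.803
M = m − 5 log₁₀(d/10) = 14.7 + 0.803 = 15.503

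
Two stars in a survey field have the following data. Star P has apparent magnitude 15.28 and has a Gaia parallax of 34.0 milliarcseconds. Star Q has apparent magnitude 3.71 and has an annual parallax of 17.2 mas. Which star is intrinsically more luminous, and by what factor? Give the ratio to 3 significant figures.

Star Q is more luminous, by a factor of 166000.

Star P: p = 34.0 mas = 0.0340″ → d = 1/p = 29.41 pc
Star P: M = m − 5 log₁₀ d + 5 = 15.28 − 5·1.4685 + 5 = 12.937
Star Q: p = 17.2 mas = 0.0172″ → d = 1/p = 58.14 pc
Star Q: M = m − 5 log₁₀ d + 5 = 3.71 − 5·1.7645 + 5 = -0.112
ΔM = M_P − M_Q = 12.937 − (-0.112) = 13.050; smaller M is more luminous → Star Q.
L ratio = 10^(0.4 |ΔM|) = 10^5.220 = 165900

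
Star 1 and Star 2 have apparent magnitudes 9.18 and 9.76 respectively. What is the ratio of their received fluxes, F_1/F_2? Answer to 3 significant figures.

F_1/F_2 ≈ 1.71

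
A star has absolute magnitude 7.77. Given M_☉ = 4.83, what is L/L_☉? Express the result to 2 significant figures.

L/L_☉ ≈ 0.067

M − M_☉ = 7.77 − 4.83 = 2.940
L/L_☉ = 10^(−0.4 (M − M_☉)) = 10^-1.176 = 0.06668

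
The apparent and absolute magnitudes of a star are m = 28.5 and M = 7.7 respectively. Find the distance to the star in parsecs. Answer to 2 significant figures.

d ≈ 140000 pc

Distance modulus: m − M = 28.5 − (7.7) = 20.800
m − M = 5 log₁₀ d − 5
log₁₀ d = (m − M)/5 + 1 = 5.1600
d = 10^5.1600 = 144500 pc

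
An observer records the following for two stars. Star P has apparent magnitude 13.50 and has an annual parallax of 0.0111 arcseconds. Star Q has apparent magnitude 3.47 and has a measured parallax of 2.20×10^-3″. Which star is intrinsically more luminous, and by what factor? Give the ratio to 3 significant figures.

Star Q is more luminous, by a factor of 262000.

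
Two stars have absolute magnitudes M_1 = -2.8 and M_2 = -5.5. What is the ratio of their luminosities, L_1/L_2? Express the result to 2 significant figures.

ΔM = M_1 − M_2 = 2.7
L_1/L_2 = 10^(−0.4 ΔM) = 10^-1.080 = 0.08318

L_1/L_2 ≈ 0.083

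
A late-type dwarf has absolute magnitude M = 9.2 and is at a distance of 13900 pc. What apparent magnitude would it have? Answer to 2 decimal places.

m = M + 5 log₁₀ d − 5 = 9.2 + 5·4.1430 − 5 = 24.915

m ≈ 24.92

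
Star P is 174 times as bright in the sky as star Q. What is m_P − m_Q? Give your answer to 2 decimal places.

m_P − m_Q ≈ -5.60

Pogson: Δm = −2.5 log₁₀(ratio) = −2.5 log₁₀(174) = −2.5 × 2.2405 = -5.601
Star P is brighter, so it has the smaller magnitude: the difference is negative.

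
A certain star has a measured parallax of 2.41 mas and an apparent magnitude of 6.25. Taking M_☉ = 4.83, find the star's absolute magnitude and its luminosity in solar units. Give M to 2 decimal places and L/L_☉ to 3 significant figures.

d = 1/p = 1000/2.41 mas = 414.9 pc
M = m − 5 log₁₀ d + 5 = 6.25 − 5·2.6180 + 5 = -1.840
M − M_☉ = -1.840 − 4.83 = -6.670
L/L_☉ = 10^(−0.4 × -6.670) = 465.5

M ≈ -1.84; L/L_☉ ≈ 466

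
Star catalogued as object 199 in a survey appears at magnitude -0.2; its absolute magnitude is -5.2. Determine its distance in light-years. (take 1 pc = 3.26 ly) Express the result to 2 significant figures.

Distance modulus: m − M = -0.2 − (-5.2) = 5.000
m − M = 5 log₁₀ d − 5
log₁₀ d = (m − M)/5 + 1 = 2.0000
d = 10^2.0000 = 100.0 pc
= 326.0 ly

d ≈ 330 ly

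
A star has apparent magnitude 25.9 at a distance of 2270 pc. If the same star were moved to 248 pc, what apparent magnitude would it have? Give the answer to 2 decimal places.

Flux ∝ 1/d², so Δm = 5 log₁₀(d₂/d₁) = 5 log₁₀(248/2270) = -4.808
m₂ = m₁ + Δm = 25.9 + (-4.808) = 21.092

m ≈ 21.09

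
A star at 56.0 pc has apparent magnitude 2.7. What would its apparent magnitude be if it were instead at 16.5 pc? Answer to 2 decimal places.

m ≈ 0.05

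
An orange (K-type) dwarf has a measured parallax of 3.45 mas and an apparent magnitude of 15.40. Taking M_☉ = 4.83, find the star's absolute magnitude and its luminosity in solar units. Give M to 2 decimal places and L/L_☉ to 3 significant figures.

M ≈ 8.09; L/L_☉ ≈ 0.0497

d = 1/p = 1000/3.45 mas = 289.9 pc
M = m − 5 log₁₀ d + 5 = 15.40 − 5·2.4622 + 5 = 8.089
M − M_☉ = 8.089 − 4.83 = 3.259
L/L_☉ = 10^(−0.4 × 3.259) = 0.04970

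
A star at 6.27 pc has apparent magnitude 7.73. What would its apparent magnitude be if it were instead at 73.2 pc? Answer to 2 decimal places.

m ≈ 13.07

Flux ∝ 1/d², so Δm = 5 log₁₀(d₂/d₁) = 5 log₁₀(73.2/6.27) = 5.336
m₂ = m₁ + Δm = 7.73 + (5.336) = 13.066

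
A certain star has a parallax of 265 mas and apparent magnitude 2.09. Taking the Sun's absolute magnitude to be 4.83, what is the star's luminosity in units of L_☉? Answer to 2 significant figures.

d = 1/p = 1000/265 mas = 3.774 pc
M = m − 5 log₁₀ d + 5 = 2.09 − 5·0.5768 + 5 = 4.206
M − M_☉ = 4.206 − 4.83 = -0.624
L/L_☉ = 10^(−0.4 × -0.624) = 1.776

L/L_☉ ≈ 1.8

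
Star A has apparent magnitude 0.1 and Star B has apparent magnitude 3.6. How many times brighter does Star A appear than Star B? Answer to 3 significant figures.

25.1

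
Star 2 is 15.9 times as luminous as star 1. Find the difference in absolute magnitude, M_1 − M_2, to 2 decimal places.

M_1 − M_2 ≈ 3.00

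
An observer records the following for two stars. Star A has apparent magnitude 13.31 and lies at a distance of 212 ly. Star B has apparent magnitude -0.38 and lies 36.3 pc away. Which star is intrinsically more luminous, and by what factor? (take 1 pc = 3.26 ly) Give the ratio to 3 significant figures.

Star A: d = 212 ly / 3.26 = 65.03 pc
Star A: M = m − 5 log₁₀ d + 5 = 13.31 − 5·1.8131 + 5 = 9.244
Star B: M = m − 5 log₁₀ d + 5 = -0.38 − 5·1.5599 + 5 = -3.180
ΔM = M_A − M_B = 9.244 − (-3.180) = 12.424; smaller M is more luminous → Star B.
L ratio = 10^(0.4 |ΔM|) = 10^4.970 = 93230

Star B is more luminous, by a factor of 93200.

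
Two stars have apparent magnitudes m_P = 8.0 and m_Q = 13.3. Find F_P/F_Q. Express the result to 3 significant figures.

F_P/F_Q ≈ 132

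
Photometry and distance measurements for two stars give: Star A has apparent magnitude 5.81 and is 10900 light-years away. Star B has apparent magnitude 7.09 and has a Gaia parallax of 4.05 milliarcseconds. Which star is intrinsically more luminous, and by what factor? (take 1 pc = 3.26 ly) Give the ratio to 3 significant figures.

Star A is more luminous, by a factor of 596.

Star A: d = 10900 ly / 3.26 = 3344 pc
Star A: M = m − 5 log₁₀ d + 5 = 5.81 − 5·3.5242 + 5 = -6.811
Star B: p = 4.05 mas = 4.05×10^-3″ → d = 1/p = 246.9 pc
Star B: M = m − 5 log₁₀ d + 5 = 7.09 − 5·2.3925 + 5 = 0.127
ΔM = M_A − M_B = -6.811 − (0.127) = -6.938; smaller M is more luminous → Star A.
L ratio = 10^(0.4 |ΔM|) = 10^2.775 = 596.1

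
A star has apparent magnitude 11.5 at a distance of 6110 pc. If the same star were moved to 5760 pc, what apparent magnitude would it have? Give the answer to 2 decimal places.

Flux ∝ 1/d², so Δm = 5 log₁₀(d₂/d₁) = 5 log₁₀(5760/6110) = -0.128
m₂ = m₁ + Δm = 11.5 + (-0.128) = 11.372

m ≈ 11.37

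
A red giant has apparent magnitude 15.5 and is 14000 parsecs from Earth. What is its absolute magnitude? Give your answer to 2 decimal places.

5 log₁₀(d/10 pc) = 5 log₁₀(14000) − 5 = 15.731
M = m − 5 log₁₀(d/10) = 15.5 − 15.731 = -0.231

M ≈ -0.23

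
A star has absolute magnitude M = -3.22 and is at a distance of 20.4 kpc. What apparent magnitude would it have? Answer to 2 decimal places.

m ≈ 13.33

d = 20.4 kpc = 20400 pc
m = M + 5 log₁₀ d − 5 = -3.22 + 5·4.3096 − 5 = 13.328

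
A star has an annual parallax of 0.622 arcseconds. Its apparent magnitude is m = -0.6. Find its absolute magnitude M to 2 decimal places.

M ≈ 3.37

d = 1/p = 1/0.622″ = 1.608 pc
5 log₁₀(d/10 pc) = 5 log₁₀(1.608) − 5 = -3.969
M = m − 5 log₁₀(d/10) = -0.6 + 3.969 = 3.369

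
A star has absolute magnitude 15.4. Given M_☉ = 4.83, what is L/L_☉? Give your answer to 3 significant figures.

L/L_☉ ≈ 5.92×10^-5

M − M_☉ = 15.4 − 4.83 = 10.570
L/L_☉ = 10^(−0.4 (M − M_☉)) = 10^-4.228 = 5.916×10^-5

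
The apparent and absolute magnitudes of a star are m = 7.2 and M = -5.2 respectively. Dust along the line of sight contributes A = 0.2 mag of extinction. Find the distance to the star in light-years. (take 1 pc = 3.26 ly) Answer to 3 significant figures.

d ≈ 8980 ly

m − M = 5 log₁₀(d/10 pc) + A  ⇒  7.2 − (-5.2) − 0.2 = 5 log₁₀(d/10)
12.200 = 5 log₁₀(d/10)
log₁₀ d = (m − M − A)/5 + 1 = 3.4400
d = 10^3.4400 = 2754 pc
= 8979 ly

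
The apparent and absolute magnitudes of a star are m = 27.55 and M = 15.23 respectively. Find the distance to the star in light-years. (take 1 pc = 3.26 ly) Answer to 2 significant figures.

d ≈ 9500 ly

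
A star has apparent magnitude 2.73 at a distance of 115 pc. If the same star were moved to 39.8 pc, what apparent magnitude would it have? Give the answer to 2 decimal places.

m ≈ 0.43

Flux ∝ 1/d², so Δm = 5 log₁₀(d₂/d₁) = 5 log₁₀(39.8/115) = -2.304
m₂ = m₁ + Δm = 2.73 + (-2.304) = 0.426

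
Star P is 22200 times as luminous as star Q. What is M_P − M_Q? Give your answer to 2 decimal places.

M_P − M_Q ≈ -10.87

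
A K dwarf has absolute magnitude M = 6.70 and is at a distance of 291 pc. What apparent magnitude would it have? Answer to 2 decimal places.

m = M + 5 log₁₀ d − 5 = 6.70 + 5·2.4639 − 5 = 14.019

m ≈ 14.02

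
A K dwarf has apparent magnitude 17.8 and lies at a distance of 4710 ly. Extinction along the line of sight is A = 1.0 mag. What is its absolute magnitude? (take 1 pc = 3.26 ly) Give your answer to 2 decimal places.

M ≈ 6.00

d = 4710 ly / 3.26 = 1445 pc
5 log₁₀(d/10 pc) = 5 log₁₀(1445) − 5 = 10.799
M = m − 5 log₁₀(d/10) − A = 17.8 − 10.799 − 1.0 = 6.001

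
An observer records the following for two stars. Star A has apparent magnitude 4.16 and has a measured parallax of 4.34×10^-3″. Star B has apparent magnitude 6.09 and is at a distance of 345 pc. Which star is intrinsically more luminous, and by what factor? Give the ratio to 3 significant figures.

Star A is more luminous, by a factor of 2.64.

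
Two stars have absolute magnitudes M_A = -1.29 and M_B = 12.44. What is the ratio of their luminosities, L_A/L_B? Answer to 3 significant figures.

L_A/L_B ≈ 310000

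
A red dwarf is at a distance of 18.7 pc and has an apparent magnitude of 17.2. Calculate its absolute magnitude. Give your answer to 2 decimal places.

5 log₁₀(d/10 pc) = 5 log₁₀(18.70) − 5 = 1.359
M = m − 5 log₁₀(d/10) = 17.2 − 1.359 = 15.841

M ≈ 15.84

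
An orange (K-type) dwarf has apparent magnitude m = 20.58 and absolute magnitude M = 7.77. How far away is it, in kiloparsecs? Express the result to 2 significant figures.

Distance modulus: m − M = 20.58 − (7.77) = 12.810
m − M = 5 log₁₀ d − 5
log₁₀ d = (m − M)/5 + 1 = 3.5620
d = 10^3.5620 = 3648 pc
= 3.648 kpc

d ≈ 3.6 kpc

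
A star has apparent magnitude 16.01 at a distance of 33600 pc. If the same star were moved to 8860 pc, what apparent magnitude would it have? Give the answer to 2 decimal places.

Flux ∝ 1/d², so Δm = 5 log₁₀(d₂/d₁) = 5 log₁₀(8860/33600) = -2.895
m₂ = m₁ + Δm = 16.01 + (-2.895) = 13.115

m ≈ 13.12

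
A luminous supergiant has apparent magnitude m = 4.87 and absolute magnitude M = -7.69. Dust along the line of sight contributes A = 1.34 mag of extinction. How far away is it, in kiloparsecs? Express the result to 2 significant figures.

d ≈ 1.8 kpc

m − M = 5 log₁₀(d/10 pc) + A  ⇒  4.87 − (-7.69) − 1.34 = 5 log₁₀(d/10)
11.220 = 5 log₁₀(d/10)
log₁₀ d = (m − M − A)/5 + 1 = 3.2440
d = 10^3.2440 = 1754 pc
= 1.754 kpc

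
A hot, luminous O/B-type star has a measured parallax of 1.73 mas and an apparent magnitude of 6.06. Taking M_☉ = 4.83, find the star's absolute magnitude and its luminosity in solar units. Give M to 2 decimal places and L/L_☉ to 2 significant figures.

M ≈ -2.75; L/L_☉ ≈ 1100

d = 1/p = 1000/1.73 mas = 578.0 pc
M = m − 5 log₁₀ d + 5 = 6.06 − 5·2.7620 + 5 = -2.750
M − M_☉ = -2.750 − 4.83 = -7.580
L/L_☉ = 10^(−0.4 × -7.580) = 1076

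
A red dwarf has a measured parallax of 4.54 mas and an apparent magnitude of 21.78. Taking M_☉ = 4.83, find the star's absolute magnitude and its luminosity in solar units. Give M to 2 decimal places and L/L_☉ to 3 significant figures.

M ≈ 15.07; L/L_☉ ≈ 8.05×10^-5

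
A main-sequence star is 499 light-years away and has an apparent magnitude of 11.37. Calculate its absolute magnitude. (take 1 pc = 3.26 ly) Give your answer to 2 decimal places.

M ≈ 5.45

d = 499 ly / 3.26 = 153.1 pc
5 log₁₀(d/10 pc) = 5 log₁₀(153.1) − 5 = 5.924
M = m − 5 log₁₀(d/10) = 11.37 − 5.924 = 5.446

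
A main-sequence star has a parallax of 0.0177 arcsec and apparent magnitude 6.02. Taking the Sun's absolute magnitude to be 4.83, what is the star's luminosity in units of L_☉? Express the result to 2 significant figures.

d = 1/p = 1/0.0177″ = 56.50 pc
M = m − 5 log₁₀ d + 5 = 6.02 − 5·1.7520 + 5 = 2.260
M − M_☉ = 2.260 − 4.83 = -2.570
L/L_☉ = 10^(−0.4 × -2.570) = 10.67

L/L_☉ ≈ 11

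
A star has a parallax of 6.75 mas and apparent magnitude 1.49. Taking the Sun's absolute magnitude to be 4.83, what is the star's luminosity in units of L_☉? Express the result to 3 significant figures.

L/L_☉ ≈ 4760

d = 1/p = 1000/6.75 mas = 148.1 pc
M = m − 5 log₁₀ d + 5 = 1.49 − 5·2.1707 + 5 = -4.363
M − M_☉ = -4.363 − 4.83 = -9.193
L/L_☉ = 10^(−0.4 × -9.193) = 4758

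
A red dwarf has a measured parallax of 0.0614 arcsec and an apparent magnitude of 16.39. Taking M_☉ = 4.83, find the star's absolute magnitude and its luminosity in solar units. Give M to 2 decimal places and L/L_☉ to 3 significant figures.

M ≈ 15.33; L/L_☉ ≈ 6.30×10^-5

d = 1/p = 1/0.0614″ = 16.29 pc
M = m − 5 log₁₀ d + 5 = 16.39 − 5·1.2118 + 5 = 15.331
M − M_☉ = 15.331 − 4.83 = 10.501
L/L_☉ = 10^(−0.4 × 10.501) = 6.305×10^-5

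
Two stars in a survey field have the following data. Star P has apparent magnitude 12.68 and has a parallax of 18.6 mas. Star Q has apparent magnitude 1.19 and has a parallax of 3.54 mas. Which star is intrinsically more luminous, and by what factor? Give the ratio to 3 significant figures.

Star P: p = 18.6 mas = 0.0186″ → d = 1/p = 53.76 pc
Star P: M = m − 5 log₁₀ d + 5 = 12.68 − 5·1.7305 + 5 = 9.028
Star Q: p = 3.54 mas = 3.54×10^-3″ → d = 1/p = 282.5 pc
Star Q: M = m − 5 log₁₀ d + 5 = 1.19 − 5·2.4510 + 5 = -6.065
ΔM = M_P − M_Q = 9.028 − (-6.065) = 15.093; smaller M is more luminous → Star Q.
L ratio = 10^(0.4 |ΔM|) = 10^6.037 = 1.089×10^6

Star Q is more luminous, by a factor of 1.09×10^6.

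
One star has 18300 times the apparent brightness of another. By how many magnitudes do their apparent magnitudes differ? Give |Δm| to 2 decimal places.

|Δm| ≈ 10.66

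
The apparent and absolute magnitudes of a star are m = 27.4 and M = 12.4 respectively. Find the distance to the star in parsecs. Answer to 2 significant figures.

d ≈ 10000 pc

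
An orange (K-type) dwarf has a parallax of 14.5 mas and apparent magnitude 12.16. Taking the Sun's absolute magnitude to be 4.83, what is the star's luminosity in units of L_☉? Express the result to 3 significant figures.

d = 1/p = 1000/14.5 mas = 68.97 pc
M = m − 5 log₁₀ d + 5 = 12.16 − 5·1.8386 + 5 = 7.967
M − M_☉ = 7.967 − 4.83 = 3.137
L/L_☉ = 10^(−0.4 × 3.137) = 0.05562

L/L_☉ ≈ 0.0556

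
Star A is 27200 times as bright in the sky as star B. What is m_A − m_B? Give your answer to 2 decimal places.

m_A − m_B ≈ -11.09

Pogson: Δm = −2.5 log₁₀(ratio) = −2.5 log₁₀(27200) = −2.5 × 4.4346 = -11.086
Star A is brighter, so it has the smaller magnitude: the difference is negative.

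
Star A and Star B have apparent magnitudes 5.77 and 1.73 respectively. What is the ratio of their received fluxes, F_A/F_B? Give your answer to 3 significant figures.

F_A/F_B ≈ 0.0242

Δm = 5.77 − (1.73) = 4.04
Flux ratio = 10^(−0.4 Δm) = 10^(−0.4 × 4.04) = 10^-1.616 = 0.02421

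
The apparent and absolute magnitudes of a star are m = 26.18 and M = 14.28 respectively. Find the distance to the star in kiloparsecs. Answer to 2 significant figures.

d ≈ 2.4 kpc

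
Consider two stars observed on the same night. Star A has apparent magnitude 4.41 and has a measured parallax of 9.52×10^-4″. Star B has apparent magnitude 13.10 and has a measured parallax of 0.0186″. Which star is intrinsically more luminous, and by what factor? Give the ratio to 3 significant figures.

Star A: d = 1/p = 1/9.52×10^-4″ = 1050 pc
Star A: M = m − 5 log₁₀ d + 5 = 4.41 − 5·3.0214 + 5 = -5.697
Star B: d = 1/p = 1/0.0186″ = 53.76 pc
Star B: M = m − 5 log₁₀ d + 5 = 13.10 − 5·1.7305 + 5 = 9.448
ΔM = M_A − M_B = -5.697 − (9.448) = -15.144; smaller M is more luminous → Star A.
L ratio = 10^(0.4 |ΔM|) = 10^6.058 = 1.142×10^6

Star A is more luminous, by a factor of 1.14×10^6.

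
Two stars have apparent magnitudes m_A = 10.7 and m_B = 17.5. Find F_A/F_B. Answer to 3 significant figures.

Magnitude difference = -6.8
Flux ratio = 10^(−0.4 Δm) = 10^(−0.4 × -6.8) = 10^2.720 = 524.8

F_A/F_B ≈ 525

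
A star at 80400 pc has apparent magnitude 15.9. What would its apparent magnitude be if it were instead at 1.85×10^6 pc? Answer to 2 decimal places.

m ≈ 22.71

Flux ∝ 1/d², so Δm = 5 log₁₀(d₂/d₁) = 5 log₁₀(1.85×10^6/80400) = 6.810
m₂ = m₁ + Δm = 15.9 + (6.810) = 22.710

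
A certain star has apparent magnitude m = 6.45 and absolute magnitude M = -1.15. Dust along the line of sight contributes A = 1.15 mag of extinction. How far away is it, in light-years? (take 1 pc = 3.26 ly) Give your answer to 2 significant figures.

m − M = 5 log₁₀(d/10 pc) + A  ⇒  6.45 − (-1.15) − 1.15 = 5 log₁₀(d/10)
6.450 = 5 log₁₀(d/10)
log₁₀ d = (m − M − A)/5 + 1 = 2.2900
d = 10^2.2900 = 195.0 pc
= 635.6 ly

d ≈ 640 ly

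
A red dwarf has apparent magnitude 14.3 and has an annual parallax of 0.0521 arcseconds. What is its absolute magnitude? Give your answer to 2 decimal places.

M ≈ 12.88

d = 1/p = 1/0.0521″ = 19.19 pc
5 log₁₀(d/10 pc) = 5 log₁₀(19.19) − 5 = 1.416
M = m − 5 log₁₀(d/10) = 14.3 − 1.416 = 12.884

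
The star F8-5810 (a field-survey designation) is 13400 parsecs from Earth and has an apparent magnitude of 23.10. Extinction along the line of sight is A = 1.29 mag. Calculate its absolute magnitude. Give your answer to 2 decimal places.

5 log₁₀(d/10 pc) = 5 log₁₀(13400) − 5 = 15.636
M = m − 5 log₁₀(d/10) − A = 23.10 − 15.636 − 1.29 = 6.174

M ≈ 6.17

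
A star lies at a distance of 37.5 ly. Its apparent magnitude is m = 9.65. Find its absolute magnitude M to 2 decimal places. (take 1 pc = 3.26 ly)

M ≈ 9.35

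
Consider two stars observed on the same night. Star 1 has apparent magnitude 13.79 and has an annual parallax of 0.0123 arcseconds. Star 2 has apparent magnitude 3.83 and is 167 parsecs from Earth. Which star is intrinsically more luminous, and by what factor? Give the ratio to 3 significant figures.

Star 1: d = 1/p = 1/0.0123″ = 81.30 pc
Star 1: M = m − 5 log₁₀ d + 5 = 13.79 − 5·1.9101 + 5 = 9.240
Star 2: M = m − 5 log₁₀ d + 5 = 3.83 − 5·2.2227 + 5 = -2.284
ΔM = M_1 − M_2 = 9.240 − (-2.284) = 11.523; smaller M is more luminous → Star 2.
L ratio = 10^(0.4 |ΔM|) = 10^4.609 = 40670

Star 2 is more luminous, by a factor of 40700.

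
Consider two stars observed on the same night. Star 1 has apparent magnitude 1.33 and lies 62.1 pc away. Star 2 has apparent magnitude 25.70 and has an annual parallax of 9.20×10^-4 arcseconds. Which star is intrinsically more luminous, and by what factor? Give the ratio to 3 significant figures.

Star 1: M = m − 5 log₁₀ d + 5 = 1.33 − 5·1.7931 + 5 = -2.635
Star 2: d = 1/p = 1/9.20×10^-4″ = 1087 pc
Star 2: M = m − 5 log₁₀ d + 5 = 25.70 − 5·3.0362 + 5 = 15.519
ΔM = M_1 − M_2 = -2.635 − (15.519) = -18.154; smaller M is more luminous → Star 1.
L ratio = 10^(0.4 |ΔM|) = 10^7.262 = 1.827×10^7

Star 1 is more luminous, by a factor of 1.83×10^7.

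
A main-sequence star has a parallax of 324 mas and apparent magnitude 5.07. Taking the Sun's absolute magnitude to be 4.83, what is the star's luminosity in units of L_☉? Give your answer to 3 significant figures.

L/L_☉ ≈ 0.0764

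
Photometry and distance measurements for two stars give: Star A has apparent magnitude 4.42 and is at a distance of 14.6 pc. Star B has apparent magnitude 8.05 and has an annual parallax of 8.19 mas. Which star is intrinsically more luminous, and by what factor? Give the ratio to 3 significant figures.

Star A: M = m − 5 log₁₀ d + 5 = 4.42 − 5·1.1644 + 5 = 3.598
Star B: p = 8.19 mas = 8.19×10^-3″ → d = 1/p = 122.1 pc
Star B: M = m − 5 log₁₀ d + 5 = 8.05 − 5·2.0867 + 5 = 2.616
ΔM = M_A − M_B = 3.598 − (2.616) = 0.982; smaller M is more luminous → Star B.
L ratio = 10^(0.4 |ΔM|) = 10^0.393 = 2.470

Star B is more luminous, by a factor of 2.47.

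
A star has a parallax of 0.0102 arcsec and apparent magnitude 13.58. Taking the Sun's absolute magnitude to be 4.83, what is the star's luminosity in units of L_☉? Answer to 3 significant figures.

L/L_☉ ≈ 0.0304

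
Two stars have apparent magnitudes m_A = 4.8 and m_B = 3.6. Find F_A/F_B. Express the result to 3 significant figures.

Δm = 4.8 − (3.6) = 1.2
Flux ratio = 10^(−0.4 Δm) = 10^(−0.4 × 1.2) = 10^-0.480 = 0.3311

F_A/F_B ≈ 0.331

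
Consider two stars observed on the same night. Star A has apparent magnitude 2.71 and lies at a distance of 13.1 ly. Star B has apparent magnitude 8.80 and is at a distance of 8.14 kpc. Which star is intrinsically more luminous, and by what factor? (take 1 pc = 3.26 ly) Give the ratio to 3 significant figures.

Star A: d = 13.1 ly / 3.26 = 4.018 pc
Star A: M = m − 5 log₁₀ d + 5 = 2.71 − 5·0.6041 + 5 = 4.690
Star B: d = 8.14 kpc = 8140 pc
Star B: M = m − 5 log₁₀ d + 5 = 8.80 − 5·3.9106 + 5 = -5.753
ΔM = M_A − M_B = 4.690 − (-5.753) = 10.443; smaller M is more luminous → Star B.
L ratio = 10^(0.4 |ΔM|) = 10^4.177 = 15040

Star B is more luminous, by a factor of 15000.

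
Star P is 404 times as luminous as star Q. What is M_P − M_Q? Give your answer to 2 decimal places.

M_P − M_Q ≈ -6.52

Pogson: ΔM = −2.5 log₁₀(ratio) = −2.5 log₁₀(404) = −2.5 × 2.6064 = -6.516
Star P is brighter, so it has the smaller magnitude: the difference is negative.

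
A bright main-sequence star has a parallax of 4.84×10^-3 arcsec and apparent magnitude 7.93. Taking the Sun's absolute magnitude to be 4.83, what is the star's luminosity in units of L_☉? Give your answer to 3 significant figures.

L/L_☉ ≈ 24.6

d = 1/p = 1/4.84×10^-3″ = 206.6 pc
M = m − 5 log₁₀ d + 5 = 7.93 − 5·2.3152 + 5 = 1.354
M − M_☉ = 1.354 − 4.83 = -3.476
L/L_☉ = 10^(−0.4 × -3.476) = 24.56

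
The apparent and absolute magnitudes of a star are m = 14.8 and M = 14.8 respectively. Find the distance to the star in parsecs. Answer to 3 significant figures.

μ = m − M = 0.000
m − M = 5 log₁₀ d − 5
log₁₀ d = (m − M)/5 + 1 = 1.0000
d = 10^1.0000 = 10.00 pc

d ≈ 10.0 pc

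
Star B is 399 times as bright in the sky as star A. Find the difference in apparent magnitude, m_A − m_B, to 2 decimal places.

Pogson: Δm = −2.5 log₁₀(ratio) = −2.5 log₁₀(399) = −2.5 × 2.6010 = -6.502
Star B is brighter so has the smaller magnitude: m_A − m_B is positive.

m_A − m_B ≈ 6.50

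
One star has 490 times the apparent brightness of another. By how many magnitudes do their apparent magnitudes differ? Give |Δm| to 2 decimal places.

|Δm| ≈ 6.73

Pogson: Δm = −2.5 log₁₀(ratio) = −2.5 log₁₀(490) = −2.5 × 2.6902 = -6.725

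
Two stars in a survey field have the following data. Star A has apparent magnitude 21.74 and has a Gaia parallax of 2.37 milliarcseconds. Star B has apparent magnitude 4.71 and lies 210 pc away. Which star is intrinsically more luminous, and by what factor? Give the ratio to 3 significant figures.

Star B is more luminous, by a factor of 1.61×10^6.

Star A: p = 2.37 mas = 2.37×10^-3″ → d = 1/p = 421.9 pc
Star A: M = m − 5 log₁₀ d + 5 = 21.74 − 5·2.6253 + 5 = 13.614
Star B: M = m − 5 log₁₀ d + 5 = 4.71 − 5·2.3222 + 5 = -1.901
ΔM = M_A − M_B = 13.614 − (-1.901) = 15.515; smaller M is more luminous → Star B.
L ratio = 10^(0.4 |ΔM|) = 10^6.206 = 1.607×10^6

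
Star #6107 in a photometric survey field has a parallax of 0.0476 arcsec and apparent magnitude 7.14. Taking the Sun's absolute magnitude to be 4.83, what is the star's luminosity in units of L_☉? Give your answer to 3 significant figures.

d = 1/p = 1/0.0476″ = 21.01 pc
M = m − 5 log₁₀ d + 5 = 7.14 − 5·1.3224 + 5 = 5.528
M − M_☉ = 5.528 − 4.83 = 0.698
L/L_☉ = 10^(−0.4 × 0.698) = 0.5258

L/L_☉ ≈ 0.526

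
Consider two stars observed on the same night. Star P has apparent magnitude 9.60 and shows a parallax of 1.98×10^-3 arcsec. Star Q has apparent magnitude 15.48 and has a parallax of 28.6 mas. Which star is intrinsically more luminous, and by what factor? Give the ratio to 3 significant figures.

Star P: d = 1/p = 1/1.98×10^-3″ = 505.1 pc
Star P: M = m − 5 log₁₀ d + 5 = 9.60 − 5·2.7033 + 5 = 1.083
Star Q: p = 28.6 mas = 0.0286″ → d = 1/p = 34.97 pc
Star Q: M = m − 5 log₁₀ d + 5 = 15.48 − 5·1.5436 + 5 = 12.762
ΔM = M_P − M_Q = 1.083 − (12.762) = -11.679; smaller M is more luminous → Star P.
L ratio = 10^(0.4 |ΔM|) = 10^4.671 = 46920

Star P is more luminous, by a factor of 46900.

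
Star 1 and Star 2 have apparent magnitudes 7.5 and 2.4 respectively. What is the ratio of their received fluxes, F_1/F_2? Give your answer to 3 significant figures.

Δm = 7.5 − (2.4) = 5.1
Flux ratio = 10^(−0.4 Δm) = 10^(−0.4 × 5.1) = 10^-2.040 = 9.120×10^-3

F_1/F_2 ≈ 9.12×10^-3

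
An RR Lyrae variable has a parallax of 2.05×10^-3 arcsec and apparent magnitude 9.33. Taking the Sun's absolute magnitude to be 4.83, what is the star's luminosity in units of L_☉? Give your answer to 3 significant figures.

L/L_☉ ≈ 37.7

d = 1/p = 1/2.05×10^-3″ = 487.8 pc
M = m − 5 log₁₀ d + 5 = 9.33 − 5·2.6882 + 5 = 0.889
M − M_☉ = 0.889 − 4.83 = -3.941
L/L_☉ = 10^(−0.4 × -3.941) = 37.71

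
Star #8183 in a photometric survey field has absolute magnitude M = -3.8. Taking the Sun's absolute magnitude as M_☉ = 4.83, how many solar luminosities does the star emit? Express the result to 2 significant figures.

L/L_☉ ≈ 2800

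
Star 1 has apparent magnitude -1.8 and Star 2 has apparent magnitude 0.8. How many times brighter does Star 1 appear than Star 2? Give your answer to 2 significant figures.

Magnitude difference = -2.6
Flux ratio = 10^(−0.4 Δm) = 10^(−0.4 × -2.6) = 10^1.040 = 10.96

11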